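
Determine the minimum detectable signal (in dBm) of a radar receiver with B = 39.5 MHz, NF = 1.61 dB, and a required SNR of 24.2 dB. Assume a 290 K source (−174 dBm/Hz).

−72.2 dBm

Sensitivity = −174 + 10 log₁₀(B) + NF + SNR_min
= −174 + 75.97 + 1.61 + 24.2
= −72.22 dBm → −72.2 dBm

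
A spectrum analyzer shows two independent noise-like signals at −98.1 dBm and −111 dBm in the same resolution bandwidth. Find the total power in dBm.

Convert to linear, add, convert back:
P₁ = 1.55×10⁻¹³ W, P₂ = 7.94×10⁻¹⁵ W
P_tot = 1.63×10⁻¹³ W → 10 log₁₀(P_tot / 10⁻³) = −97.9 dBm

−97.9 dBm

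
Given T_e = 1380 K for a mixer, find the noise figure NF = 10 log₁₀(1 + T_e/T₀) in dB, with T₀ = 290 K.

F = 1 + T_e/T₀ = 1 + 1380/290 = 5.75862
NF = 10 log₁₀(5.75862) = 7.60 dB

7.60 dB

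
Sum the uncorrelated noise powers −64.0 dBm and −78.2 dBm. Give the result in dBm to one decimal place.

−63.8 dBm

Convert to linear, add, convert back:
P₁ = 3.98×10⁻¹⁰ W, P₂ = 1.51×10⁻¹¹ W
P_tot = 4.13×10⁻¹⁰ W → 10 log₁₀(P_tot / 10⁻³) = −63.8 dBm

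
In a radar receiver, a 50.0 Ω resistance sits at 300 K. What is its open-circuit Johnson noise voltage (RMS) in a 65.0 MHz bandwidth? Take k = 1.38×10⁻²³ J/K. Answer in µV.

V_n = √(4kTRB)
4kTRB = 4 × 1.38×10⁻²³ × 300 × 5.00×10¹ × 6.50×10⁷ = 5.38×10⁻¹¹ V²
V_n = √(5.38×10⁻¹¹) = 7.34×10⁻⁶ V = 7.34 µV

7.34 µV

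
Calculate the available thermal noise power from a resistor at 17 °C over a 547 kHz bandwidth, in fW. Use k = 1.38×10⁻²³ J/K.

2.19 fW

T = 17 °C + 273.15 = 290.15 K
P_n = kTB = 1.38×10⁻²³ × 290.15 × 5.47×10⁵ = 2.19×10⁻¹⁵ W = 2.19 fW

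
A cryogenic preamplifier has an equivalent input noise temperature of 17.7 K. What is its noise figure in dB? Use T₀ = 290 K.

F = 1 + T_e/T₀ = 1 + 17.7/290 = 1.06103
NF = 10 log₁₀(1.06103) = 0.257 dB

0.257 dB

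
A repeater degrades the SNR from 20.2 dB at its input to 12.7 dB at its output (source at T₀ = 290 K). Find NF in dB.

NF (dB) = SNR_in(dB) − SNR_out(dB) when the source is at T₀
NF = 20.2 − 12.7 = 7.5 dB

7.5 dB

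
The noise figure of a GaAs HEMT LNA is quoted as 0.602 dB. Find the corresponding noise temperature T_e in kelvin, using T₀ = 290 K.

F = 10^(0.602/10) = 1.14868
T_e = (F − 1)·T₀ = (1.14868 − 1) × 290 = 43.1 K

43.1 K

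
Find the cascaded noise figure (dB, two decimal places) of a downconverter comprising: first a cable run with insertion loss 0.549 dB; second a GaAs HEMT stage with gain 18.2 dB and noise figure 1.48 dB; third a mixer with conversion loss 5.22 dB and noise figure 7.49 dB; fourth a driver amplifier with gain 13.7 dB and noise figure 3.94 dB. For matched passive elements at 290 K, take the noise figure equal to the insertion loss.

Convert to linear (a loss of L dB is a gain of −L dB): F_i = 10^(NF_i/10), G_i = 10^(G_i,dB/10)
  Stage 1: F_1 = 10^(0.549/10) = 1.135, G_1 = 10^(−0.549/10) = 0.8813
  Stage 2: F_2 = 10^(1.48/10) = 1.406, G_2 = 10^(18.2/10) = 66.07
  Stage 3: F_3 = 10^(7.49/10) = 5.610, G_3 = 10^(−5.22/10) = 0.3006
  Stage 4: F_4 = 10^(3.94/10) = 2.477, G_4 = 10^(13.7/10) = 23.44
Friis cascade:
  F = 1.135 + (1.406 − 1)/0.8813 + (5.610 − 1)/58.22 + (2.477 − 1)/17.50 = 1.759
NF = 10 log₁₀(1.759) = 2.45 dB

2.45 dB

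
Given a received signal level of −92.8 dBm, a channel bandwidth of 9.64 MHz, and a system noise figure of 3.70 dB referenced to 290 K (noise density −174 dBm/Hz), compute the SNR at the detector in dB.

7.7 dB

Noise floor: N = −174 + 10 log₁₀(B) + NF
10 log₁₀(9.64×10⁶) = 69.84 dB
N = −174 + 69.84 + 3.70 = −100.46 dBm
SNR = P_sig − N = −92.8 − (−100.46) = 7.66 dB → 7.7 dB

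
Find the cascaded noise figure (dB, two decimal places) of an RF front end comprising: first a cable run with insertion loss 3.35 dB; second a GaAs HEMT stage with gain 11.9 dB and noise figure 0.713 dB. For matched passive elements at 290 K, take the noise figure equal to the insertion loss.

4.06 dB

Convert to linear (a loss of L dB is a gain of −L dB): F_i = 10^(NF_i/10), G_i = 10^(G_i,dB/10)
  Stage 1: F_1 = 10^(3.35/10) = 2.163, G_1 = 10^(−3.35/10) = 0.4624
  Stage 2: F_2 = 10^(0.713/10) = 1.178, G_2 = 10^(11.9/10) = 15.49
Friis cascade:
  F = 2.163 + (1.178 − 1)/0.4624 = 2.549
NF = 10 log₁₀(2.549) = 4.06 dB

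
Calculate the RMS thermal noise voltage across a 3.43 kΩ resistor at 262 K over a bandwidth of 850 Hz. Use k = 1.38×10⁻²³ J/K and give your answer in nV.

205 nV

V_n = √(4kTRB)
4kTRB = 4 × 1.38×10⁻²³ × 262 × 3.43×10³ × 8.50×10² = 4.22×10⁻¹⁴ V²
V_n = √(4.22×10⁻¹⁴) = 2.05×10⁻⁷ V = 205 nV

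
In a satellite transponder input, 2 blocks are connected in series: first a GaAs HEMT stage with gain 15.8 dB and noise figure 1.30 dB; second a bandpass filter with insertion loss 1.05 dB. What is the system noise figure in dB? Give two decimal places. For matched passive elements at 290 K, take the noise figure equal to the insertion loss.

Convert to linear (a loss of L dB is a gain of −L dB): F_i = 10^(NF_i/10), G_i = 10^(G_i,dB/10)
  Stage 1: F_1 = 10^(1.30/10) = 1.349, G_1 = 10^(15.8/10) = 38.02
  Stage 2: F_2 = 10^(1.05/10) = 1.274, G_2 = 10^(−1.05/10) = 0.7852
Friis cascade:
  F = 1.349 + (1.274 − 1)/38.02 = 1.356
NF = 10 log₁₀(1.356) = 1.32 dB

1.32 dB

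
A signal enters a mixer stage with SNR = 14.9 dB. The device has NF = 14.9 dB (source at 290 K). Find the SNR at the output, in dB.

0.0 dB

By definition F = SNR_in/SNR_out, so in dB: SNR_out = SNR_in − NF
SNR_out = 14.9 − 14.9 = 0.0 dB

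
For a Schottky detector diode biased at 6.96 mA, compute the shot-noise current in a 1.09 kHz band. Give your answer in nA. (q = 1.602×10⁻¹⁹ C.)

I_n = √(2qI·B)
2qI·B = 2 × 1.602×10⁻¹⁹ × 6.96×10⁻³ × 1.09×10³ = 2.43×10⁻¹⁸ A²
I_n = √(2.43×10⁻¹⁸) = 1.56×10⁻⁹ A = 1.56 nA

1.56 nA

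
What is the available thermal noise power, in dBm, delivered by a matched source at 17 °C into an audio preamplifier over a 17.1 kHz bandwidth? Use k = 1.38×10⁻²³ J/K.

−131.6 dBm

T = 17 °C + 273.15 = 290.15 K
P_n = kTB = 1.38×10⁻²³ × 290.15 × 1.71×10⁴ = 6.85×10⁻¹⁷ W
In dBm: 10 log₁₀(6.85×10⁻¹⁷ / 10⁻³) = −131.6 dBm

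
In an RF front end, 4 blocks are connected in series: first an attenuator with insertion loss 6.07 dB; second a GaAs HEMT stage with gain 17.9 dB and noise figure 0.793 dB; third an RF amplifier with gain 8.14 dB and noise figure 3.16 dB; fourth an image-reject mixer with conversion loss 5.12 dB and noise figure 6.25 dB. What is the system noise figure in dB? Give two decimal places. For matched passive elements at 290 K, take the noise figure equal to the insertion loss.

Convert to linear (a loss of L dB is a gain of −L dB): F_i = 10^(NF_i/10), G_i = 10^(G_i,dB/10)
  Stage 1: F_1 = 10^(6.07/10) = 4.046, G_1 = 10^(−6.07/10) = 0.2472
  Stage 2: F_2 = 10^(0.793/10) = 1.200, G_2 = 10^(17.9/10) = 61.66
  Stage 3: F_3 = 10^(3.16/10) = 2.070, G_3 = 10^(8.14/10) = 6.516
  Stage 4: F_4 = 10^(6.25/10) = 4.217, G_4 = 10^(−5.12/10) = 0.3076
Friis cascade:
  F = 4.046 + (1.200 − 1)/0.2472 + (2.070 − 1)/15.24 + (4.217 − 1)/99.31 = 4.959
NF = 10 log₁₀(4.959) = 6.95 dB

6.95 dB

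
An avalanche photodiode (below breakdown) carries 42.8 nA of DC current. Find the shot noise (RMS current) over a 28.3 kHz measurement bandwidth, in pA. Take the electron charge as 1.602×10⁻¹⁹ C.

I_n = √(2qI·B)
2qI·B = 2 × 1.602×10⁻¹⁹ × 4.28×10⁻⁸ × 2.83×10⁴ = 3.88×10⁻²² A²
I_n = √(3.88×10⁻²²) = 1.97×10⁻¹¹ A = 19.7 pA

19.7 pA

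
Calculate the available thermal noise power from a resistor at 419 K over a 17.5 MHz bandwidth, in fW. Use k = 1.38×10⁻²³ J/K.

101 fW

P_n = kTB = 1.38×10⁻²³ × 419 × 1.75×10⁷ = 1.01×10⁻¹³ W = 101 fW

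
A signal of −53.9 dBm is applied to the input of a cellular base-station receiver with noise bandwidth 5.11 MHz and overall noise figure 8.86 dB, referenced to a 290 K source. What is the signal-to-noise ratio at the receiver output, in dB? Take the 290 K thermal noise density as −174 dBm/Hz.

44.2 dB

Noise floor: N = −174 + 10 log₁₀(B) + NF
10 log₁₀(5.11×10⁶) = 67.08 dB
N = −174 + 67.08 + 8.86 = −98.06 dBm
SNR = P_sig − N = −53.9 − (−98.06) = 44.16 dB → 44.2 dB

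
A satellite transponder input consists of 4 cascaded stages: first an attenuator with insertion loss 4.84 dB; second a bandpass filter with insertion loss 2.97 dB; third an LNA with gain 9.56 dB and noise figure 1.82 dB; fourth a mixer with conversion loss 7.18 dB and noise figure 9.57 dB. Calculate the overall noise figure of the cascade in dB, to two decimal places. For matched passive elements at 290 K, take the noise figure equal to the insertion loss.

Convert to linear (a loss of L dB is a gain of −L dB): F_i = 10^(NF_i/10), G_i = 10^(G_i,dB/10)
  Stage 1: F_1 = 10^(4.84/10) = 3.048, G_1 = 10^(−4.84/10) = 0.3281
  Stage 2: F_2 = 10^(2.97/10) = 1.982, G_2 = 10^(−2.97/10) = 0.5047
  Stage 3: F_3 = 10^(1.82/10) = 1.521, G_3 = 10^(9.56/10) = 9.036
  Stage 4: F_4 = 10^(9.57/10) = 9.057, G_4 = 10^(−7.18/10) = 0.1914
Friis cascade:
  F = 3.048 + (1.982 − 1)/0.3281 + (1.521 − 1)/0.1656 + (9.057 − 1)/1.496 = 14.57
NF = 10 log₁₀(14.57) = 11.63 dB

11.63 dB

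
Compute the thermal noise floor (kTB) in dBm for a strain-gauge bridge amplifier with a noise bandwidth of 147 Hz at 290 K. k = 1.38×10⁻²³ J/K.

P_n = kTB = 1.38×10⁻²³ × 290 × 1.47×10² = 5.88×10⁻¹⁹ W
In dBm: 10 log₁₀(5.88×10⁻¹⁹ / 10⁻³) = −152.3 dBm

−152.3 dBm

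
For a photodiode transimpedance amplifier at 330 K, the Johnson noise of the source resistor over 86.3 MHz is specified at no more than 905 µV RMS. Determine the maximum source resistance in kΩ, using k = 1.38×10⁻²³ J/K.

Johnson–Nyquist: V_n = √(4kTRB) ⇒ R = V_n² / (4kTB)
4kTB = 4 × 1.38×10⁻²³ × 330 × 8.63×10⁷ = 1.57×10⁻¹²
R = (9.05×10⁻⁴)² / 1.57×10⁻¹² = 5.21×10⁵ Ω = 521 kΩ

521 kΩ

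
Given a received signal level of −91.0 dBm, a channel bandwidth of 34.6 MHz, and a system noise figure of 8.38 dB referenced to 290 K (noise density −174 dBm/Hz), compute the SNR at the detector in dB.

−0.8 dB

Noise floor: N = −174 + 10 log₁₀(B) + NF
10 log₁₀(3.46×10⁷) = 75.39 dB
N = −174 + 75.39 + 8.38 = −90.23 dBm
SNR = P_sig − N = −91.0 − (−90.23) = −0.77 dB → −0.8 dB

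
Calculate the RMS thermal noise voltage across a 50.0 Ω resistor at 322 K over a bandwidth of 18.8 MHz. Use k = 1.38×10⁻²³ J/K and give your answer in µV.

4.09 µV

V_n = √(4kTRB)
4kTRB = 4 × 1.38×10⁻²³ × 322 × 5.00×10¹ × 1.88×10⁷ = 1.67×10⁻¹¹ V²
V_n = √(1.67×10⁻¹¹) = 4.09×10⁻⁶ V = 4.09 µV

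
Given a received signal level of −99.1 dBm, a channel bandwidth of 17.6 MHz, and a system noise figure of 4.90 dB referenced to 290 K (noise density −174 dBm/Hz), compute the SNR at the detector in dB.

Noise floor: N = −174 + 10 log₁₀(B) + NF
10 log₁₀(1.76×10⁷) = 72.46 dB
N = −174 + 72.46 + 4.90 = −96.64 dBm
SNR = P_sig − N = −99.1 − (−96.64) = −2.46 dB → −2.5 dB

−2.5 dB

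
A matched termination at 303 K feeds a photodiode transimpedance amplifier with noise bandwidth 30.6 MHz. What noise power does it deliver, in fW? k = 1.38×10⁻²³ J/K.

P_n = kTB = 1.38×10⁻²³ × 303 × 3.06×10⁷ = 1.28×10⁻¹³ W = 128 fW

128 fW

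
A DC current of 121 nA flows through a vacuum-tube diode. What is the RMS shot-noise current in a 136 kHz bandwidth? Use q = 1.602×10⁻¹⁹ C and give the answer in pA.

I_n = √(2qI·B)
2qI·B = 2 × 1.602×10⁻¹⁹ × 1.21×10⁻⁷ × 1.36×10⁵ = 5.27×10⁻²¹ A²
I_n = √(5.27×10⁻²¹) = 7.26×10⁻¹¹ A = 72.6 pA

72.6 pA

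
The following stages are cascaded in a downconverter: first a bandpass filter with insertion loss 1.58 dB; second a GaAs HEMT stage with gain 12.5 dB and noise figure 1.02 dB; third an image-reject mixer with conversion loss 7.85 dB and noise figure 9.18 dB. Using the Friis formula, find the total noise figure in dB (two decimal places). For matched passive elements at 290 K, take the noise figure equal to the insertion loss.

Convert to linear (a loss of L dB is a gain of −L dB): F_i = 10^(NF_i/10), G_i = 10^(G_i,dB/10)
  Stage 1: F_1 = 10^(1.58/10) = 1.439, G_1 = 10^(−1.58/10) = 0.6950
  Stage 2: F_2 = 10^(1.02/10) = 1.265, G_2 = 10^(12.5/10) = 17.78
  Stage 3: F_3 = 10^(9.18/10) = 8.279, G_3 = 10^(−7.85/10) = 0.1641
Friis cascade:
  F = 1.439 + (1.265 − 1)/0.6950 + (8.279 − 1)/12.36 = 2.409
NF = 10 log₁₀(2.409) = 3.82 dB

3.82 dB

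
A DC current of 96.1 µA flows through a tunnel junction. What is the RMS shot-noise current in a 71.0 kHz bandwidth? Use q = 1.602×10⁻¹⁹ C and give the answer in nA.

I_n = √(2qI·B)
2qI·B = 2 × 1.602×10⁻¹⁹ × 9.61×10⁻⁵ × 7.10×10⁴ = 2.19×10⁻¹⁸ A²
I_n = √(2.19×10⁻¹⁸) = 1.48×10⁻⁹ A = 1.48 nA

1.48 nA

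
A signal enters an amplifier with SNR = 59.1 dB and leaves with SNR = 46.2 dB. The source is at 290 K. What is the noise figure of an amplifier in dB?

NF (dB) = SNR_in(dB) − SNR_out(dB) when the source is at T₀
NF = 59.1 − 46.2 = 12.9 dB

12.9 dB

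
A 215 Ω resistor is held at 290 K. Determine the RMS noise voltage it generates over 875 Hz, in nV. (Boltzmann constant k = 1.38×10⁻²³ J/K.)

V_n = √(4kTRB)
4kTRB = 4 × 1.38×10⁻²³ × 290 × 2.15×10² × 8.75×10² = 3.01×10⁻¹⁵ V²
V_n = √(3.01×10⁻¹⁵) = 5.49×10⁻⁸ V = 54.9 nV

54.9 nV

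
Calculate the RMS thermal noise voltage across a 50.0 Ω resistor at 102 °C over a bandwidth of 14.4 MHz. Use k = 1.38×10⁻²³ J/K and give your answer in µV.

3.86 µV

T = 102 °C + 273.15 = 375.15 K
V_n = √(4kTRB)
4kTRB = 4 × 1.38×10⁻²³ × 375.15 × 5.00×10¹ × 1.44×10⁷ = 1.49×10⁻¹¹ V²
V_n = √(1.49×10⁻¹¹) = 3.86×10⁻⁶ V = 3.86 µV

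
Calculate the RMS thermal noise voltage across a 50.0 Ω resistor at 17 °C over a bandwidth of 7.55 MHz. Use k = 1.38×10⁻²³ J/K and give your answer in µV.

2.46 µV

T = 17 °C + 273.15 = 290.15 K
V_n = √(4kTRB)
4kTRB = 4 × 1.38×10⁻²³ × 290.15 × 5.00×10¹ × 7.55×10⁶ = 6.05×10⁻¹² V²
V_n = √(6.05×10⁻¹²) = 2.46×10⁻⁶ V = 2.46 µV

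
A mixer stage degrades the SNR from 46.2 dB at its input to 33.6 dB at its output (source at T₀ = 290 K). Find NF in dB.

12.6 dB

NF (dB) = SNR_in(dB) − SNR_out(dB) when the source is at T₀
NF = 46.2 − 33.6 = 12.6 dB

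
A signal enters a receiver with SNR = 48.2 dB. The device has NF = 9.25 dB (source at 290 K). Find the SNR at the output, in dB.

By definition F = SNR_in/SNR_out, so in dB: SNR_out = SNR_in − NF
SNR_out = 48.2 − 9.25 = 38.95 dB

38.95 dB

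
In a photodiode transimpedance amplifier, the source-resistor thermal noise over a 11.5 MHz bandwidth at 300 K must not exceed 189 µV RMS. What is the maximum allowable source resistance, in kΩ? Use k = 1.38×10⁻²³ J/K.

188 kΩ

Johnson–Nyquist: V_n = √(4kTRB) ⇒ R = V_n² / (4kTB)
4kTB = 4 × 1.38×10⁻²³ × 300 × 1.15×10⁷ = 1.90×10⁻¹³
R = (1.89×10⁻⁴)² / 1.90×10⁻¹³ = 1.88×10⁵ Ω = 188 kΩ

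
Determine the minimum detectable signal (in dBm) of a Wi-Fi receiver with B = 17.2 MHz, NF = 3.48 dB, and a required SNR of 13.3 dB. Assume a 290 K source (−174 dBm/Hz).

Sensitivity = −174 + 10 log₁₀(B) + NF + SNR_min
= −174 + 72.36 + 3.48 + 13.3
= −84.86 dBm → −84.9 dBm

−84.9 dBm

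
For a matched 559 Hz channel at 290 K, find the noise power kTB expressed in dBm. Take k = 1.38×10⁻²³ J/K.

−146.5 dBm

P_n = kTB = 1.38×10⁻²³ × 290 × 5.59×10² = 2.24×10⁻¹⁸ W
In dBm: 10 log₁₀(2.24×10⁻¹⁸ / 10⁻³) = −146.5 dBm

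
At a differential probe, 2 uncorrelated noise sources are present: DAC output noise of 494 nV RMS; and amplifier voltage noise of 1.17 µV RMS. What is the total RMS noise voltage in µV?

1.27 µV

Uncorrelated sources add in power (mean-square): V_tot = √(ΣV_i²)
V_tot = √[(4.94×10⁻⁷)² + (1.17×10⁻⁶)²] = 1.27×10⁻⁶ V = 1.27 µV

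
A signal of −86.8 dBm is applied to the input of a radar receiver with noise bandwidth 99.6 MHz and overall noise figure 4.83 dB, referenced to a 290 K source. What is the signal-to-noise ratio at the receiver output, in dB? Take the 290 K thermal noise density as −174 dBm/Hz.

2.4 dB

Noise floor: N = −174 + 10 log₁₀(B) + NF
10 log₁₀(9.96×10⁷) = 79.98 dB
N = −174 + 79.98 + 4.83 = −89.19 dBm
SNR = P_sig − N = −86.8 − (−89.19) = 2.39 dB → 2.4 dB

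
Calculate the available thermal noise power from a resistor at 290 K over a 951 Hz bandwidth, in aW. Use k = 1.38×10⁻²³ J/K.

3.81 aW

P_n = kTB = 1.38×10⁻²³ × 290 × 9.51×10² = 3.81×10⁻¹⁸ W = 3.81 aW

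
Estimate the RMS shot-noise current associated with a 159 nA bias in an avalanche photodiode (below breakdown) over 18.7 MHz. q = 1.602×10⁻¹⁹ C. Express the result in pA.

976 pA

I_n = √(2qI·B)
2qI·B = 2 × 1.602×10⁻¹⁹ × 1.59×10⁻⁷ × 1.87×10⁷ = 9.53×10⁻¹⁹ A²
I_n = √(9.53×10⁻¹⁹) = 9.76×10⁻¹⁰ A = 976 pA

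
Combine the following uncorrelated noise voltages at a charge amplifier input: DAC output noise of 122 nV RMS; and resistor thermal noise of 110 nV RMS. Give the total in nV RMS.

164 nV

Uncorrelated sources add in power (mean-square): V_tot = √(ΣV_i²)
V_tot = √[(1.22×10⁻⁷)² + (1.10×10⁻⁷)²] = 1.64×10⁻⁷ V = 164 nV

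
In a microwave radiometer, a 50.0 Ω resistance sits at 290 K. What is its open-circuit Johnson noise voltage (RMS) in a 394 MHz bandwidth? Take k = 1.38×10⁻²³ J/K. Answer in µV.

17.8 µV

V_n = √(4kTRB)
4kTRB = 4 × 1.38×10⁻²³ × 290 × 5.00×10¹ × 3.94×10⁸ = 3.15×10⁻¹⁰ V²
V_n = √(3.15×10⁻¹⁰) = 1.78×10⁻⁵ V = 17.8 µV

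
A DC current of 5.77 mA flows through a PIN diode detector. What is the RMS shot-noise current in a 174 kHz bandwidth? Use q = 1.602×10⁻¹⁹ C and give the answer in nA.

17.9 nA

I_n = √(2qI·B)
2qI·B = 2 × 1.602×10⁻¹⁹ × 5.77×10⁻³ × 1.74×10⁵ = 3.22×10⁻¹⁶ A²
I_n = √(3.22×10⁻¹⁶) = 1.79×10⁻⁸ A = 17.9 nA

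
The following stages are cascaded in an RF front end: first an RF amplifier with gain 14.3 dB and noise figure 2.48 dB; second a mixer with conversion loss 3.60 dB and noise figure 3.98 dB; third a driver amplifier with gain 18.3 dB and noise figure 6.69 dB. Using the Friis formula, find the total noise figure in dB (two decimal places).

3.30 dB

Convert to linear (a loss of L dB is a gain of −L dB): F_i = 10^(NF_i/10), G_i = 10^(G_i,dB/10)
  Stage 1: F_1 = 10^(2.48/10) = 1.770, G_1 = 10^(14.3/10) = 26.92
  Stage 2: F_2 = 10^(3.98/10) = 2.500, G_2 = 10^(−3.60/10) = 0.4365
  Stage 3: F_3 = 10^(6.69/10) = 4.667, G_3 = 10^(18.3/10) = 67.61
Friis cascade:
  F = 1.770 + (2.500 − 1)/26.92 + (4.667 − 1)/11.75 = 2.138
NF = 10 log₁₀(2.138) = 3.30 dB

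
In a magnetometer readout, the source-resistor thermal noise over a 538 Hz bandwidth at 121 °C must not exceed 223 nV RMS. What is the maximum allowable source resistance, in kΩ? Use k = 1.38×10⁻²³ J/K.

4.25 kΩ

T = 121 °C + 273.15 = 394.15 K
Johnson–Nyquist: V_n = √(4kTRB) ⇒ R = V_n² / (4kTB)
4kTB = 4 × 1.38×10⁻²³ × 394.15 × 5.38×10² = 1.17×10⁻¹⁷
R = (2.23×10⁻⁷)² / 1.17×10⁻¹⁷ = 4.25×10³ Ω = 4.25 kΩ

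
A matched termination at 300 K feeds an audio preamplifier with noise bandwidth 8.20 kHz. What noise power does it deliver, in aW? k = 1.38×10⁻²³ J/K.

P_n = kTB = 1.38×10⁻²³ × 300 × 8.20×10³ = 3.39×10⁻¹⁷ W = 33.9 aW

33.9 aW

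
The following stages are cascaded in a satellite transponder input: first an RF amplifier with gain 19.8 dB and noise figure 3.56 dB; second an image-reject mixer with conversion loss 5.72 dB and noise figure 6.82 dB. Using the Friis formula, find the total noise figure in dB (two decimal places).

Convert to linear (a loss of L dB is a gain of −L dB): F_i = 10^(NF_i/10), G_i = 10^(G_i,dB/10)
  Stage 1: F_1 = 10^(3.56/10) = 2.270, G_1 = 10^(19.8/10) = 95.50
  Stage 2: F_2 = 10^(6.82/10) = 4.808, G_2 = 10^(−5.72/10) = 0.2679
Friis cascade:
  F = 2.270 + (4.808 − 1)/95.50 = 2.310
NF = 10 log₁₀(2.310) = 3.64 dB

3.64 dB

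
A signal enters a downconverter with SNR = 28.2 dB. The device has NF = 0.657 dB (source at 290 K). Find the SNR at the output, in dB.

27.543 dB

By definition F = SNR_in/SNR_out, so in dB: SNR_out = SNR_in − NF
SNR_out = 28.2 − 0.657 = 27.543 dB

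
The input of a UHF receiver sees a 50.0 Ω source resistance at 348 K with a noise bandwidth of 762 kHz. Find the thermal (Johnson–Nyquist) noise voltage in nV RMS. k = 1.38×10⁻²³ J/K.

856 nV

V_n = √(4kTRB)
4kTRB = 4 × 1.38×10⁻²³ × 348 × 5.00×10¹ × 7.62×10⁵ = 7.32×10⁻¹³ V²
V_n = √(7.32×10⁻¹³) = 8.56×10⁻⁷ V = 856 nV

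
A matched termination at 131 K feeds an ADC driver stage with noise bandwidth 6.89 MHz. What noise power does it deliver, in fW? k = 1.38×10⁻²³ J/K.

12.5 fW

P_n = kTB = 1.38×10⁻²³ × 131 × 6.89×10⁶ = 1.25×10⁻¹⁴ W = 12.5 fW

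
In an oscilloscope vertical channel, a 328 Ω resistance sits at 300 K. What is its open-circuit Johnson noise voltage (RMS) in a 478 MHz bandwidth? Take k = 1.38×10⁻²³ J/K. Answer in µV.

51.0 µV

V_n = √(4kTRB)
4kTRB = 4 × 1.38×10⁻²³ × 300 × 3.28×10² × 4.78×10⁸ = 2.60×10⁻⁹ V²
V_n = √(2.60×10⁻⁹) = 5.10×10⁻⁵ V = 51.0 µV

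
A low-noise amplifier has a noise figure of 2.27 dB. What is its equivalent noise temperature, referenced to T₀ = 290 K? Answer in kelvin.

199 K

F = 10^(2.27/10) = 1.68655
T_e = (F − 1)·T₀ = (1.68655 − 1) × 290 = 199 K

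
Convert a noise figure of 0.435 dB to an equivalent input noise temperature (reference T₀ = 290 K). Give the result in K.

30.6 K

F = 10^(0.435/10) = 1.10535
T_e = (F − 1)·T₀ = (1.10535 − 1) × 290 = 30.6 K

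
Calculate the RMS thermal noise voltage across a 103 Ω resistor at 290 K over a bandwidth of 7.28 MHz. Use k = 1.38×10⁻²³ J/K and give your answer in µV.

3.46 µV

V_n = √(4kTRB)
4kTRB = 4 × 1.38×10⁻²³ × 290 × 1.03×10² × 7.28×10⁶ = 1.20×10⁻¹¹ V²
V_n = √(1.20×10⁻¹¹) = 3.46×10⁻⁶ V = 3.46 µV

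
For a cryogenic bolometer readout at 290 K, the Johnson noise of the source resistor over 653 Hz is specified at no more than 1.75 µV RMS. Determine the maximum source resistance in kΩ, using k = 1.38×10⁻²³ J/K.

293 kΩ

Johnson–Nyquist: V_n = √(4kTRB) ⇒ R = V_n² / (4kTB)
4kTB = 4 × 1.38×10⁻²³ × 290 × 6.53×10² = 1.05×10⁻¹⁷
R = (1.75×10⁻⁶)² / 1.05×10⁻¹⁷ = 2.93×10⁵ Ω = 293 kΩ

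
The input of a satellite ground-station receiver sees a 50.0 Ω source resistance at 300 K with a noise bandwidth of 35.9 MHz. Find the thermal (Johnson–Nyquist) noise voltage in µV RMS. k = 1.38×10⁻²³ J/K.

5.45 µV

V_n = √(4kTRB)
4kTRB = 4 × 1.38×10⁻²³ × 300 × 5.00×10¹ × 3.59×10⁷ = 2.97×10⁻¹¹ V²
V_n = √(2.97×10⁻¹¹) = 5.45×10⁻⁶ V = 5.45 µV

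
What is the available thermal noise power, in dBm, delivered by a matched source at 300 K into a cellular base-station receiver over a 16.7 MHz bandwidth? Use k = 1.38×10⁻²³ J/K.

P_n = kTB = 1.38×10⁻²³ × 300 × 1.67×10⁷ = 6.91×10⁻¹⁴ W
In dBm: 10 log₁₀(6.91×10⁻¹⁴ / 10⁻³) = −101.6 dBm

−101.6 dBm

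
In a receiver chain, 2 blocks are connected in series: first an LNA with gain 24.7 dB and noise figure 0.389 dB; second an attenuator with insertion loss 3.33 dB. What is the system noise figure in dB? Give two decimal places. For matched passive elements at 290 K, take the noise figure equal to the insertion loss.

Convert to linear (a loss of L dB is a gain of −L dB): F_i = 10^(NF_i/10), G_i = 10^(G_i,dB/10)
  Stage 1: F_1 = 10^(0.389/10) = 1.094, G_1 = 10^(24.7/10) = 295.1
  Stage 2: F_2 = 10^(3.33/10) = 2.153, G_2 = 10^(−3.33/10) = 0.4645
Friis cascade:
  F = 1.094 + (2.153 − 1)/295.1 = 1.098
NF = 10 log₁₀(1.098) = 0.40 dB

0.40 dB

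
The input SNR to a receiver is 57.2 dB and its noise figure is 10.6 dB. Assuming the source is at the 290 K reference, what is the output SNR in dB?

By definition F = SNR_in/SNR_out, so in dB: SNR_out = SNR_in − NF
SNR_out = 57.2 − 10.6 = 46.6 dB

46.6 dB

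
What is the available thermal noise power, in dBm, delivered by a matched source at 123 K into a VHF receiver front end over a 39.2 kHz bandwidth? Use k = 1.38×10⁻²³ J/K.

−131.8 dBm

P_n = kTB = 1.38×10⁻²³ × 123 × 3.92×10⁴ = 6.65×10⁻¹⁷ W
In dBm: 10 log₁₀(6.65×10⁻¹⁷ / 10⁻³) = −131.8 dBm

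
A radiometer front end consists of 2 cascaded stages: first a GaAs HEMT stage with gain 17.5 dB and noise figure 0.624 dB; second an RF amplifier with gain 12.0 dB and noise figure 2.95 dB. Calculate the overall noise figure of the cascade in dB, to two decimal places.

Convert to linear (a loss of L dB is a gain of −L dB): F_i = 10^(NF_i/10), G_i = 10^(G_i,dB/10)
  Stage 1: F_1 = 10^(0.624/10) = 1.155, G_1 = 10^(17.5/10) = 56.23
  Stage 2: F_2 = 10^(2.95/10) = 1.972, G_2 = 10^(12.0/10) = 15.85
Friis cascade:
  F = 1.155 + (1.972 − 1)/56.23 = 1.172
NF = 10 log₁₀(1.172) = 0.69 dB

0.69 dB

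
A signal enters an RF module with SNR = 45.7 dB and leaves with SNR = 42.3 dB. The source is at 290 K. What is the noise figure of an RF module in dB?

3.4 dB

NF (dB) = SNR_in(dB) − SNR_out(dB) when the source is at T₀
NF = 45.7 − 42.3 = 3.4 dB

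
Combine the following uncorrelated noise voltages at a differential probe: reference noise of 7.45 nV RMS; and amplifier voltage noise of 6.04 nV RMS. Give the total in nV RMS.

Uncorrelated sources add in power (mean-square): V_tot = √(ΣV_i²)
V_tot = √[(7.45×10⁻⁹)² + (6.04×10⁻⁹)²] = 9.59×10⁻⁹ V = 9.59 nV

9.59 nV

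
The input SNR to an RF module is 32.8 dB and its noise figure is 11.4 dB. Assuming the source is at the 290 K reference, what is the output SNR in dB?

By definition F = SNR_in/SNR_out, so in dB: SNR_out = SNR_in − NF
SNR_out = 32.8 − 11.4 = 21.4 dB

21.4 dB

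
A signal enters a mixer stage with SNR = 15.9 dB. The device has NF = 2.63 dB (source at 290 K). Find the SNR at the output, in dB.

13.27 dB

By definition F = SNR_in/SNR_out, so in dB: SNR_out = SNR_in − NF
SNR_out = 15.9 − 2.63 = 13.27 dB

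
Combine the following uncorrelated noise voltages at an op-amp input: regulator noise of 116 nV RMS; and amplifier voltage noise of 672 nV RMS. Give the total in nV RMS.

Uncorrelated sources add in power (mean-square): V_tot = √(ΣV_i²)
V_tot = √[(1.16×10⁻⁷)² + (6.72×10⁻⁷)²] = 6.82×10⁻⁷ V = 682 nV

682 nV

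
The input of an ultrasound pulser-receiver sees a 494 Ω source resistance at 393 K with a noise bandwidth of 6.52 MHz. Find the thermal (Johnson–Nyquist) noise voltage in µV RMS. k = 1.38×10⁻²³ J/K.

V_n = √(4kTRB)
4kTRB = 4 × 1.38×10⁻²³ × 393 × 4.94×10² × 6.52×10⁶ = 6.99×10⁻¹¹ V²
V_n = √(6.99×10⁻¹¹) = 8.36×10⁻⁶ V = 8.36 µV

8.36 µV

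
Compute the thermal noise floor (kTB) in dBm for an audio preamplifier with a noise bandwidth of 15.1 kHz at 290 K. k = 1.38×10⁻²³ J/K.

−132.2 dBm

P_n = kTB = 1.38×10⁻²³ × 290 × 1.51×10⁴ = 6.04×10⁻¹⁷ W
In dBm: 10 log₁₀(6.04×10⁻¹⁷ / 10⁻³) = −132.2 dBm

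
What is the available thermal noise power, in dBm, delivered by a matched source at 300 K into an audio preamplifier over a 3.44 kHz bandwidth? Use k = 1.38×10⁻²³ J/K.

−138.5 dBm

P_n = kTB = 1.38×10⁻²³ × 300 × 3.44×10³ = 1.42×10⁻¹⁷ W
In dBm: 10 log₁₀(1.42×10⁻¹⁷ / 10⁻³) = −138.5 dBm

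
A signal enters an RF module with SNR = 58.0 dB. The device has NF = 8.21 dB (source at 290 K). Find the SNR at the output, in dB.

By definition F = SNR_in/SNR_out, so in dB: SNR_out = SNR_in − NF
SNR_out = 58.0 − 8.21 = 49.79 dB

49.79 dB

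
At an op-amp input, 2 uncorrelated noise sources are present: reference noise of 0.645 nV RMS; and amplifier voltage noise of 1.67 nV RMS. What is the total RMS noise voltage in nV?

1.79 nV

Uncorrelated sources add in power (mean-square): V_tot = √(ΣV_i²)
V_tot = √[(6.45×10⁻¹⁰)² + (1.67×10⁻⁹)²] = 1.79×10⁻⁹ V = 1.79 nV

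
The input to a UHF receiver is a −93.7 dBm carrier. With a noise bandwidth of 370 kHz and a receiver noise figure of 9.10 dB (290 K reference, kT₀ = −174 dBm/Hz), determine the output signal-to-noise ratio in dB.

Noise floor: N = −174 + 10 log₁₀(B) + NF
10 log₁₀(3.70×10⁵) = 55.68 dB
N = −174 + 55.68 + 9.10 = −109.22 dBm
SNR = P_sig − N = −93.7 − (−109.22) = 15.52 dB → 15.5 dB

15.5 dB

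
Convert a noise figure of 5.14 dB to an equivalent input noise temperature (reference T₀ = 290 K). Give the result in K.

F = 10^(5.14/10) = 3.26588
T_e = (F − 1)·T₀ = (3.26588 − 1) × 290 = 657 K

657 K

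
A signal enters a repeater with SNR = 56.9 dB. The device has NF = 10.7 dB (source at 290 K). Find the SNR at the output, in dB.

46.2 dB

By definition F = SNR_in/SNR_out, so in dB: SNR_out = SNR_in − NF
SNR_out = 56.9 − 10.7 = 46.2 dB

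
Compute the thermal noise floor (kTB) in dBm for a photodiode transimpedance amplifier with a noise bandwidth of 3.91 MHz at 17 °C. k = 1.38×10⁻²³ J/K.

T = 17 °C + 273.15 = 290.15 K
P_n = kTB = 1.38×10⁻²³ × 290.15 × 3.91×10⁶ = 1.57×10⁻¹⁴ W
In dBm: 10 log₁₀(1.57×10⁻¹⁴ / 10⁻³) = −108.1 dBm

−108.1 dBm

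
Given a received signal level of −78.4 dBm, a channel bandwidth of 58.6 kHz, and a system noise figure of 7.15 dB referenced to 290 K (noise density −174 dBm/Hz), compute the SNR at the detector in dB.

40.8 dB

Noise floor: N = −174 + 10 log₁₀(B) + NF
10 log₁₀(5.86×10⁴) = 47.68 dB
N = −174 + 47.68 + 7.15 = −119.17 dBm
SNR = P_sig − N = −78.4 − (−119.17) = 40.77 dB → 40.8 dB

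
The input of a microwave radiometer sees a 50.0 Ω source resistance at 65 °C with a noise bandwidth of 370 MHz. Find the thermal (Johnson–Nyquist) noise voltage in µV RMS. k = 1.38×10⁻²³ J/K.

T = 65 °C + 273.15 = 338.15 K
V_n = √(4kTRB)
4kTRB = 4 × 1.38×10⁻²³ × 338.15 × 5.00×10¹ × 3.70×10⁸ = 3.45×10⁻¹⁰ V²
V_n = √(3.45×10⁻¹⁰) = 1.86×10⁻⁵ V = 18.6 µV

18.6 µV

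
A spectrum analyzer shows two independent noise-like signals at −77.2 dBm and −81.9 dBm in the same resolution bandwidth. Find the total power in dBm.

−75.9 dBm

Convert to linear, add, convert back:
P₁ = 1.91×10⁻¹¹ W, P₂ = 6.46×10⁻¹² W
P_tot = 2.55×10⁻¹¹ W → 10 log₁₀(P_tot / 10⁻³) = −75.9 dBm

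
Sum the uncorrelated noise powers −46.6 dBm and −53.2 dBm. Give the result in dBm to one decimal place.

Convert to linear, add, convert back:
P₁ = 2.19×10⁻⁸ W, P₂ = 4.79×10⁻⁹ W
P_tot = 2.67×10⁻⁸ W → 10 log₁₀(P_tot / 10⁻³) = −45.7 dBm

−45.7 dBm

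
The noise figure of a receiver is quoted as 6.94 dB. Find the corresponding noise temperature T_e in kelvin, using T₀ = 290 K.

1144 K

F = 10^(6.94/10) = 4.94311
T_e = (F − 1)·T₀ = (4.94311 − 1) × 290 = 1144 K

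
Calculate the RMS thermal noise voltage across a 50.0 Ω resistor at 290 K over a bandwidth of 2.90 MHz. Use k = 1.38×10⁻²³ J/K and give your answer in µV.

1.52 µV

V_n = √(4kTRB)
4kTRB = 4 × 1.38×10⁻²³ × 290 × 5.00×10¹ × 2.90×10⁶ = 2.32×10⁻¹² V²
V_n = √(2.32×10⁻¹²) = 1.52×10⁻⁶ V = 1.52 µV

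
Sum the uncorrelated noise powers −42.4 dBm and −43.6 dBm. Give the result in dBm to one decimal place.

Convert to linear, add, convert back:
P₁ = 5.75×10⁻⁸ W, P₂ = 4.37×10⁻⁸ W
P_tot = 1.01×10⁻⁷ W → 10 log₁₀(P_tot / 10⁻³) = −39.9 dBm

−39.9 dBm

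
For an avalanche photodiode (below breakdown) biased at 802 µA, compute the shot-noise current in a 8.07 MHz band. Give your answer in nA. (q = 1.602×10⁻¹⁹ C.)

45.5 nA

I_n = √(2qI·B)
2qI·B = 2 × 1.602×10⁻¹⁹ × 8.02×10⁻⁴ × 8.07×10⁶ = 2.07×10⁻¹⁵ A²
I_n = √(2.07×10⁻¹⁵) = 4.55×10⁻⁸ A = 45.5 nA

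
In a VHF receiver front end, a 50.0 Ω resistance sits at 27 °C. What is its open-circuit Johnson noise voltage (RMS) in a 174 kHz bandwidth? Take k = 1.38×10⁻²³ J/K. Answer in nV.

T = 27 °C + 273.15 = 300.15 K
V_n = √(4kTRB)
4kTRB = 4 × 1.38×10⁻²³ × 300.15 × 5.00×10¹ × 1.74×10⁵ = 1.44×10⁻¹³ V²
V_n = √(1.44×10⁻¹³) = 3.80×10⁻⁷ V = 380 nV

380 nV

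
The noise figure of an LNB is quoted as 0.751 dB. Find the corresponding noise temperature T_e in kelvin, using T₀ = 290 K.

54.7 K

F = 10^(0.751/10) = 1.18878
T_e = (F − 1)·T₀ = (1.18878 − 1) × 290 = 54.7 K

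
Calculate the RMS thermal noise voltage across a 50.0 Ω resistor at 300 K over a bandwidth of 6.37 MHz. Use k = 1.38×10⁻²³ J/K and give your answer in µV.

2.30 µV

V_n = √(4kTRB)
4kTRB = 4 × 1.38×10⁻²³ × 300 × 5.00×10¹ × 6.37×10⁶ = 5.27×10⁻¹² V²
V_n = √(5.27×10⁻¹²) = 2.30×10⁻⁶ V = 2.30 µV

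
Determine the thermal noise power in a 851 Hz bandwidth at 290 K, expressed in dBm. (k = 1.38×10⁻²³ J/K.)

P_n = kTB = 1.38×10⁻²³ × 290 × 8.51×10² = 3.41×10⁻¹⁸ W
In dBm: 10 log₁₀(3.41×10⁻¹⁸ / 10⁻³) = −144.7 dBm

−144.7 dBm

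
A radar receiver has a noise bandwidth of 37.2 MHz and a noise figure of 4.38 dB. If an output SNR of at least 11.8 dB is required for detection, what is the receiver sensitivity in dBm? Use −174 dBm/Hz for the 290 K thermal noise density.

−82.1 dBm

Sensitivity = −174 + 10 log₁₀(B) + NF + SNR_min
= −174 + 75.71 + 4.38 + 11.8
= −82.11 dBm → −82.1 dBm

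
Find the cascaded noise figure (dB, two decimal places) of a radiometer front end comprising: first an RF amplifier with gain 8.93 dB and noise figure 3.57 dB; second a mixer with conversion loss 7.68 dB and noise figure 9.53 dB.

5.18 dB

Convert to linear (a loss of L dB is a gain of −L dB): F_i = 10^(NF_i/10), G_i = 10^(G_i,dB/10)
  Stage 1: F_1 = 10^(3.57/10) = 2.275, G_1 = 10^(8.93/10) = 7.816
  Stage 2: F_2 = 10^(9.53/10) = 8.974, G_2 = 10^(−7.68/10) = 0.1706
Friis cascade:
  F = 2.275 + (8.974 − 1)/7.816 = 3.295
NF = 10 log₁₀(3.295) = 5.18 dB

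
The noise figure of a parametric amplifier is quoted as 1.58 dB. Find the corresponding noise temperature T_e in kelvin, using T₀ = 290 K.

127 K

F = 10^(1.58/10) = 1.4388
T_e = (F − 1)·T₀ = (1.4388 − 1) × 290 = 127 K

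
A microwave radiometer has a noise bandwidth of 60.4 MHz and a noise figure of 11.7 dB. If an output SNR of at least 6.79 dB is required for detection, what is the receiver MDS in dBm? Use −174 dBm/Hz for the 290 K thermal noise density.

−77.7 dBm

Sensitivity = −174 + 10 log₁₀(B) + NF + SNR_min
= −174 + 77.81 + 11.7 + 6.79
= −77.70 dBm → −77.7 dBm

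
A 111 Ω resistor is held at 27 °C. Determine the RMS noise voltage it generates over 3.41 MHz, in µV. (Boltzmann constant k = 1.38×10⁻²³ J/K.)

T = 27 °C + 273.15 = 300.15 K
V_n = √(4kTRB)
4kTRB = 4 × 1.38×10⁻²³ × 300.15 × 1.11×10² × 3.41×10⁶ = 6.27×10⁻¹² V²
V_n = √(6.27×10⁻¹²) = 2.50×10⁻⁶ V = 2.50 µV

2.50 µV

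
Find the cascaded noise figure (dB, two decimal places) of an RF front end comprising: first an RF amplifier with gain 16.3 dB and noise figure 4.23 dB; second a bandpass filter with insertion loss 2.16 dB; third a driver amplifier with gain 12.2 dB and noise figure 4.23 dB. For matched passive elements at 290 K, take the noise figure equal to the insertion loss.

Convert to linear (a loss of L dB is a gain of −L dB): F_i = 10^(NF_i/10), G_i = 10^(G_i,dB/10)
  Stage 1: F_1 = 10^(4.23/10) = 2.649, G_1 = 10^(16.3/10) = 42.66
  Stage 2: F_2 = 10^(2.16/10) = 1.644, G_2 = 10^(−2.16/10) = 0.6081
  Stage 3: F_3 = 10^(4.23/10) = 2.649, G_3 = 10^(12.2/10) = 16.60
Friis cascade:
  F = 2.649 + (1.644 − 1)/42.66 + (2.649 − 1)/25.94 = 2.727
NF = 10 log₁₀(2.727) = 4.36 dB

4.36 dB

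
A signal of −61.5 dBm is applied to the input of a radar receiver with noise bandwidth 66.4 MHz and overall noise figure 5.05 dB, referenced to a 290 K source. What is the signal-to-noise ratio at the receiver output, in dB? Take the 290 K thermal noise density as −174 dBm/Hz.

29.2 dB

Noise floor: N = −174 + 10 log₁₀(B) + NF
10 log₁₀(6.64×10⁷) = 78.22 dB
N = −174 + 78.22 + 5.05 = −90.73 dBm
SNR = P_sig − N = −61.5 − (−90.73) = 29.23 dB → 29.2 dB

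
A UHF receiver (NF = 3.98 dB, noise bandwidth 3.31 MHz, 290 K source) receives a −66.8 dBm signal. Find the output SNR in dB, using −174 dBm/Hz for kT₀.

Noise floor: N = −174 + 10 log₁₀(B) + NF
10 log₁₀(3.31×10⁶) = 65.2 dB
N = −174 + 65.2 + 3.98 = −104.82 dBm
SNR = P_sig − N = −66.8 − (−104.82) = 38.02 dB → 38.0 dB

38.0 dB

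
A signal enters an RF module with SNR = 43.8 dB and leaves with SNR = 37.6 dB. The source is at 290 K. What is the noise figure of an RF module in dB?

6.2 dB

NF (dB) = SNR_in(dB) − SNR_out(dB) when the source is at T₀
NF = 43.8 − 37.6 = 6.2 dB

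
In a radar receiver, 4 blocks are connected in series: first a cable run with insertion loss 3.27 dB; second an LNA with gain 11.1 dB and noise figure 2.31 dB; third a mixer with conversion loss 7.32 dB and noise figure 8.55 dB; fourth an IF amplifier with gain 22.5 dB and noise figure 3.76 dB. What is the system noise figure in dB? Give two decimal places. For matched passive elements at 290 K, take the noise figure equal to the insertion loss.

Convert to linear (a loss of L dB is a gain of −L dB): F_i = 10^(NF_i/10), G_i = 10^(G_i,dB/10)
  Stage 1: F_1 = 10^(3.27/10) = 2.123, G_1 = 10^(−3.27/10) = 0.4710
  Stage 2: F_2 = 10^(2.31/10) = 1.702, G_2 = 10^(11.1/10) = 12.88
  Stage 3: F_3 = 10^(8.55/10) = 7.161, G_3 = 10^(−7.32/10) = 0.1854
  Stage 4: F_4 = 10^(3.76/10) = 2.377, G_4 = 10^(22.5/10) = 177.8
Friis cascade:
  F = 2.123 + (1.702 − 1)/0.4710 + (7.161 − 1)/6.067 + (2.377 − 1)/1.125 = 5.854
NF = 10 log₁₀(5.854) = 7.67 dB

7.67 dB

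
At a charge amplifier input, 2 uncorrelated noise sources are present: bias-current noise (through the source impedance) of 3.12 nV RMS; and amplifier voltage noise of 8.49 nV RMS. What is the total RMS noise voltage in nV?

9.05 nV

Uncorrelated sources add in power (mean-square): V_tot = √(ΣV_i²)
V_tot = √[(3.12×10⁻⁹)² + (8.49×10⁻⁹)²] = 9.05×10⁻⁹ V = 9.05 nV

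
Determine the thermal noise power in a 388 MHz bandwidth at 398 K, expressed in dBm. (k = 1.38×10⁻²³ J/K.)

−86.7 dBm

P_n = kTB = 1.38×10⁻²³ × 398 × 3.88×10⁸ = 2.13×10⁻¹² W
In dBm: 10 log₁₀(2.13×10⁻¹² / 10⁻³) = −86.7 dBm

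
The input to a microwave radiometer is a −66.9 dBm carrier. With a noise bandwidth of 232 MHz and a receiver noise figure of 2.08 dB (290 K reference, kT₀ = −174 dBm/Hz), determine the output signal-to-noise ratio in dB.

Noise floor: N = −174 + 10 log₁₀(B) + NF
10 log₁₀(2.32×10⁸) = 83.65 dB
N = −174 + 83.65 + 2.08 = −88.27 dBm
SNR = P_sig − N = −66.9 − (−88.27) = 21.37 dB → 21.4 dB

21.4 dB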